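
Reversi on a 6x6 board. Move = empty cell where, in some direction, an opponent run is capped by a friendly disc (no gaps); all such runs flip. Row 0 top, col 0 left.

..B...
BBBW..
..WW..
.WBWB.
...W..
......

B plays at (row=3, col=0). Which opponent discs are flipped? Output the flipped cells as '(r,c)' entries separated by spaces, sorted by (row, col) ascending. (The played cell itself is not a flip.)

Dir NW: edge -> no flip
Dir N: first cell '.' (not opp) -> no flip
Dir NE: first cell '.' (not opp) -> no flip
Dir W: edge -> no flip
Dir E: opp run (3,1) capped by B -> flip
Dir SW: edge -> no flip
Dir S: first cell '.' (not opp) -> no flip
Dir SE: first cell '.' (not opp) -> no flip

Answer: (3,1)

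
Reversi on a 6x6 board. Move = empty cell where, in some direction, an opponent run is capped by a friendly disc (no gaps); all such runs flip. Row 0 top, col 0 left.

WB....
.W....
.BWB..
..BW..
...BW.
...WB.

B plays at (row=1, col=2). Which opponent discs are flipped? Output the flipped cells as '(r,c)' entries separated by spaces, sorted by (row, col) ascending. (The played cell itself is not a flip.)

Dir NW: first cell 'B' (not opp) -> no flip
Dir N: first cell '.' (not opp) -> no flip
Dir NE: first cell '.' (not opp) -> no flip
Dir W: opp run (1,1), next='.' -> no flip
Dir E: first cell '.' (not opp) -> no flip
Dir SW: first cell 'B' (not opp) -> no flip
Dir S: opp run (2,2) capped by B -> flip
Dir SE: first cell 'B' (not opp) -> no flip

Answer: (2,2)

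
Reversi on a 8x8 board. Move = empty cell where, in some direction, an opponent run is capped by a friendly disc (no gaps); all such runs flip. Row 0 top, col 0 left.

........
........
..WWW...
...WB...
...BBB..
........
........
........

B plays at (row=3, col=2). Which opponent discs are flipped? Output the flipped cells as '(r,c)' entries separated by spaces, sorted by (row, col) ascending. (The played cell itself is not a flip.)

Answer: (3,3)

Derivation:
Dir NW: first cell '.' (not opp) -> no flip
Dir N: opp run (2,2), next='.' -> no flip
Dir NE: opp run (2,3), next='.' -> no flip
Dir W: first cell '.' (not opp) -> no flip
Dir E: opp run (3,3) capped by B -> flip
Dir SW: first cell '.' (not opp) -> no flip
Dir S: first cell '.' (not opp) -> no flip
Dir SE: first cell 'B' (not opp) -> no flip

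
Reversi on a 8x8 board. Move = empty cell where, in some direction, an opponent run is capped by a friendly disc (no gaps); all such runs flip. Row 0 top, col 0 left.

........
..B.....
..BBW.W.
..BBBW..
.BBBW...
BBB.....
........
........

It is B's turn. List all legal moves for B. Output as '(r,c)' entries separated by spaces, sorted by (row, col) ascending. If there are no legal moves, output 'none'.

(1,3): no bracket -> illegal
(1,4): flips 1 -> legal
(1,5): flips 1 -> legal
(1,6): no bracket -> illegal
(1,7): no bracket -> illegal
(2,5): flips 1 -> legal
(2,7): no bracket -> illegal
(3,6): flips 1 -> legal
(3,7): no bracket -> illegal
(4,5): flips 1 -> legal
(4,6): no bracket -> illegal
(5,3): no bracket -> illegal
(5,4): flips 1 -> legal
(5,5): flips 1 -> legal

Answer: (1,4) (1,5) (2,5) (3,6) (4,5) (5,4) (5,5)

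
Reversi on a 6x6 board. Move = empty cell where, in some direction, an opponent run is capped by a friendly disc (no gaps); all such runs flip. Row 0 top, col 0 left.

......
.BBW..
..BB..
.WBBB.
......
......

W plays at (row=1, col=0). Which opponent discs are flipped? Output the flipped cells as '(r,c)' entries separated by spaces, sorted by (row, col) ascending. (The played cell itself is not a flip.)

Answer: (1,1) (1,2)

Derivation:
Dir NW: edge -> no flip
Dir N: first cell '.' (not opp) -> no flip
Dir NE: first cell '.' (not opp) -> no flip
Dir W: edge -> no flip
Dir E: opp run (1,1) (1,2) capped by W -> flip
Dir SW: edge -> no flip
Dir S: first cell '.' (not opp) -> no flip
Dir SE: first cell '.' (not opp) -> no flip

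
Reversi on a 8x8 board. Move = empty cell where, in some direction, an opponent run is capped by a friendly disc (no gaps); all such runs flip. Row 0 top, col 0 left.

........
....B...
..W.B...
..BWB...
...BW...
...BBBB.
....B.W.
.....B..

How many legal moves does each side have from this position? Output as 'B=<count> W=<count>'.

-- B to move --
(1,1): flips 3 -> legal
(1,2): flips 1 -> legal
(1,3): no bracket -> illegal
(2,1): no bracket -> illegal
(2,3): flips 1 -> legal
(3,1): no bracket -> illegal
(3,5): flips 1 -> legal
(4,2): flips 1 -> legal
(4,5): flips 1 -> legal
(5,7): flips 1 -> legal
(6,5): no bracket -> illegal
(6,7): no bracket -> illegal
(7,6): flips 1 -> legal
(7,7): flips 1 -> legal
B mobility = 9
-- W to move --
(0,3): no bracket -> illegal
(0,4): flips 3 -> legal
(0,5): no bracket -> illegal
(1,3): no bracket -> illegal
(1,5): flips 1 -> legal
(2,1): no bracket -> illegal
(2,3): no bracket -> illegal
(2,5): no bracket -> illegal
(3,1): flips 1 -> legal
(3,5): flips 1 -> legal
(4,1): no bracket -> illegal
(4,2): flips 2 -> legal
(4,5): no bracket -> illegal
(4,6): flips 1 -> legal
(4,7): no bracket -> illegal
(5,2): no bracket -> illegal
(5,7): no bracket -> illegal
(6,2): flips 1 -> legal
(6,3): flips 2 -> legal
(6,5): no bracket -> illegal
(6,7): no bracket -> illegal
(7,3): no bracket -> illegal
(7,4): flips 2 -> legal
(7,6): no bracket -> illegal
W mobility = 9

Answer: B=9 W=9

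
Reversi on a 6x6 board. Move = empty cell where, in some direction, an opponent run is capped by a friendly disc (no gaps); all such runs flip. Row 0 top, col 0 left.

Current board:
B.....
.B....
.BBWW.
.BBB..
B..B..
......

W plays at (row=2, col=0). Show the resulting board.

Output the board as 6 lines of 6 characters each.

Answer: B.....
.B....
WWWWW.
.BBB..
B..B..
......

Derivation:
Place W at (2,0); scan 8 dirs for brackets.
Dir NW: edge -> no flip
Dir N: first cell '.' (not opp) -> no flip
Dir NE: opp run (1,1), next='.' -> no flip
Dir W: edge -> no flip
Dir E: opp run (2,1) (2,2) capped by W -> flip
Dir SW: edge -> no flip
Dir S: first cell '.' (not opp) -> no flip
Dir SE: opp run (3,1), next='.' -> no flip
All flips: (2,1) (2,2)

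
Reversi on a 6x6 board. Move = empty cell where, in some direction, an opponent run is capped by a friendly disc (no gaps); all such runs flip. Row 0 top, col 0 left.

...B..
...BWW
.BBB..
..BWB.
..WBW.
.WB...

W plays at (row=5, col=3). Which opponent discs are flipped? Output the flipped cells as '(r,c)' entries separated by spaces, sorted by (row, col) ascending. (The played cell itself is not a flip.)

Dir NW: first cell 'W' (not opp) -> no flip
Dir N: opp run (4,3) capped by W -> flip
Dir NE: first cell 'W' (not opp) -> no flip
Dir W: opp run (5,2) capped by W -> flip
Dir E: first cell '.' (not opp) -> no flip
Dir SW: edge -> no flip
Dir S: edge -> no flip
Dir SE: edge -> no flip

Answer: (4,3) (5,2)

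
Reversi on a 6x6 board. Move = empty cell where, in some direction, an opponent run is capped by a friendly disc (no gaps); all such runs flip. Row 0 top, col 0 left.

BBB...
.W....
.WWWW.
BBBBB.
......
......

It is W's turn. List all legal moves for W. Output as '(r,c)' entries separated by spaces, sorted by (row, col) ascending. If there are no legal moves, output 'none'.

Answer: (4,0) (4,1) (4,2) (4,3) (4,4) (4,5)

Derivation:
(0,3): no bracket -> illegal
(1,0): no bracket -> illegal
(1,2): no bracket -> illegal
(1,3): no bracket -> illegal
(2,0): no bracket -> illegal
(2,5): no bracket -> illegal
(3,5): no bracket -> illegal
(4,0): flips 1 -> legal
(4,1): flips 2 -> legal
(4,2): flips 2 -> legal
(4,3): flips 2 -> legal
(4,4): flips 2 -> legal
(4,5): flips 1 -> legal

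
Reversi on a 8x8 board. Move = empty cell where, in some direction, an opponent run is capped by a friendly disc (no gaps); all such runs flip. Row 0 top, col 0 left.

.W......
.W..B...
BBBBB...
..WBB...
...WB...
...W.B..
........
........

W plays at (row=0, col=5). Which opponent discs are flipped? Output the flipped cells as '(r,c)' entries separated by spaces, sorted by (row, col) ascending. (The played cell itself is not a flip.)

Answer: (1,4) (2,3)

Derivation:
Dir NW: edge -> no flip
Dir N: edge -> no flip
Dir NE: edge -> no flip
Dir W: first cell '.' (not opp) -> no flip
Dir E: first cell '.' (not opp) -> no flip
Dir SW: opp run (1,4) (2,3) capped by W -> flip
Dir S: first cell '.' (not opp) -> no flip
Dir SE: first cell '.' (not opp) -> no flip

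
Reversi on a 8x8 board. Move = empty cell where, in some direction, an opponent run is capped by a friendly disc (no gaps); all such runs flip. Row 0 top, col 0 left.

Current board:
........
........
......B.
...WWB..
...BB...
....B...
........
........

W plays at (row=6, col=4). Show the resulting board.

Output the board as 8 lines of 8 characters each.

Place W at (6,4); scan 8 dirs for brackets.
Dir NW: first cell '.' (not opp) -> no flip
Dir N: opp run (5,4) (4,4) capped by W -> flip
Dir NE: first cell '.' (not opp) -> no flip
Dir W: first cell '.' (not opp) -> no flip
Dir E: first cell '.' (not opp) -> no flip
Dir SW: first cell '.' (not opp) -> no flip
Dir S: first cell '.' (not opp) -> no flip
Dir SE: first cell '.' (not opp) -> no flip
All flips: (4,4) (5,4)

Answer: ........
........
......B.
...WWB..
...BW...
....W...
....W...
........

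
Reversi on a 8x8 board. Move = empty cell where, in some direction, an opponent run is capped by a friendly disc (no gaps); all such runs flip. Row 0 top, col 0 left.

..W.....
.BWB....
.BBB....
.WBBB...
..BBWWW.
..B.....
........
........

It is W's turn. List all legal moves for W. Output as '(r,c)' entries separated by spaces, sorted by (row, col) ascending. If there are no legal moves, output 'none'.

(0,0): flips 3 -> legal
(0,1): flips 2 -> legal
(0,3): no bracket -> illegal
(0,4): flips 2 -> legal
(1,0): flips 1 -> legal
(1,4): flips 1 -> legal
(2,0): flips 1 -> legal
(2,4): flips 2 -> legal
(2,5): no bracket -> illegal
(3,0): flips 1 -> legal
(3,5): flips 3 -> legal
(4,1): flips 2 -> legal
(5,1): no bracket -> illegal
(5,3): flips 1 -> legal
(5,4): no bracket -> illegal
(6,1): no bracket -> illegal
(6,2): flips 4 -> legal
(6,3): no bracket -> illegal

Answer: (0,0) (0,1) (0,4) (1,0) (1,4) (2,0) (2,4) (3,0) (3,5) (4,1) (5,3) (6,2)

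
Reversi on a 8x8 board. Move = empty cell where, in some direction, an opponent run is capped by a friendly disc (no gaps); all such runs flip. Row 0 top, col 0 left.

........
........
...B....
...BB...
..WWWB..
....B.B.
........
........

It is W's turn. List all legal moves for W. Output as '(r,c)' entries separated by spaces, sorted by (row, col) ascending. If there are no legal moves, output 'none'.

(1,2): no bracket -> illegal
(1,3): flips 2 -> legal
(1,4): no bracket -> illegal
(2,2): flips 1 -> legal
(2,4): flips 2 -> legal
(2,5): flips 1 -> legal
(3,2): no bracket -> illegal
(3,5): no bracket -> illegal
(3,6): no bracket -> illegal
(4,6): flips 1 -> legal
(4,7): no bracket -> illegal
(5,3): no bracket -> illegal
(5,5): no bracket -> illegal
(5,7): no bracket -> illegal
(6,3): no bracket -> illegal
(6,4): flips 1 -> legal
(6,5): flips 1 -> legal
(6,6): no bracket -> illegal
(6,7): no bracket -> illegal

Answer: (1,3) (2,2) (2,4) (2,5) (4,6) (6,4) (6,5)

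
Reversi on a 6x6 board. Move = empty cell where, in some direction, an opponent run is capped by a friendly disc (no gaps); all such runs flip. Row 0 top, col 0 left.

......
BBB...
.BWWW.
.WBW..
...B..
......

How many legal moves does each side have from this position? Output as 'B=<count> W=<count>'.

-- B to move --
(1,3): flips 2 -> legal
(1,4): flips 1 -> legal
(1,5): no bracket -> illegal
(2,0): no bracket -> illegal
(2,5): flips 3 -> legal
(3,0): flips 1 -> legal
(3,4): flips 2 -> legal
(3,5): no bracket -> illegal
(4,0): no bracket -> illegal
(4,1): flips 1 -> legal
(4,2): no bracket -> illegal
(4,4): flips 2 -> legal
B mobility = 7
-- W to move --
(0,0): flips 1 -> legal
(0,1): flips 3 -> legal
(0,2): flips 1 -> legal
(0,3): no bracket -> illegal
(1,3): no bracket -> illegal
(2,0): flips 1 -> legal
(3,0): no bracket -> illegal
(3,4): no bracket -> illegal
(4,1): flips 1 -> legal
(4,2): flips 1 -> legal
(4,4): no bracket -> illegal
(5,2): no bracket -> illegal
(5,3): flips 1 -> legal
(5,4): no bracket -> illegal
W mobility = 7

Answer: B=7 W=7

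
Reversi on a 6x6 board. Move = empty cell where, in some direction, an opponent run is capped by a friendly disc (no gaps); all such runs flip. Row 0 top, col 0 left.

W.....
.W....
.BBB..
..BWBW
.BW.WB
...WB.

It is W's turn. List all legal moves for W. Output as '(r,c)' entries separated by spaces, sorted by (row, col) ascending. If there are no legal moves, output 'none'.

Answer: (1,2) (1,3) (2,4) (3,1) (4,0) (5,5)

Derivation:
(1,0): no bracket -> illegal
(1,2): flips 2 -> legal
(1,3): flips 1 -> legal
(1,4): no bracket -> illegal
(2,0): no bracket -> illegal
(2,4): flips 1 -> legal
(2,5): no bracket -> illegal
(3,0): no bracket -> illegal
(3,1): flips 2 -> legal
(4,0): flips 1 -> legal
(4,3): no bracket -> illegal
(5,0): no bracket -> illegal
(5,1): no bracket -> illegal
(5,2): no bracket -> illegal
(5,5): flips 2 -> legal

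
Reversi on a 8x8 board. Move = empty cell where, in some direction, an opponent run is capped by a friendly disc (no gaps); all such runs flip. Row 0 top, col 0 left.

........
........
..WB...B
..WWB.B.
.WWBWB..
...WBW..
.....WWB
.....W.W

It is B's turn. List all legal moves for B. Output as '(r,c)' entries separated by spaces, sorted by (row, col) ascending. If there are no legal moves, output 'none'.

(1,1): no bracket -> illegal
(1,2): no bracket -> illegal
(1,3): no bracket -> illegal
(2,1): flips 2 -> legal
(2,4): no bracket -> illegal
(3,0): no bracket -> illegal
(3,1): flips 2 -> legal
(3,5): no bracket -> illegal
(4,0): flips 2 -> legal
(4,6): no bracket -> illegal
(5,0): flips 2 -> legal
(5,1): no bracket -> illegal
(5,2): flips 1 -> legal
(5,6): flips 1 -> legal
(5,7): no bracket -> illegal
(6,2): no bracket -> illegal
(6,3): flips 1 -> legal
(6,4): flips 2 -> legal
(7,4): no bracket -> illegal
(7,6): flips 1 -> legal

Answer: (2,1) (3,1) (4,0) (5,0) (5,2) (5,6) (6,3) (6,4) (7,6)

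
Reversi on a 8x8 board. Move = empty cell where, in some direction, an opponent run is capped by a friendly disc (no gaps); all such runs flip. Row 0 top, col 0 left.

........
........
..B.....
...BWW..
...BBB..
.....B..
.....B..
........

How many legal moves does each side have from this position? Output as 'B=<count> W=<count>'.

-- B to move --
(2,3): flips 1 -> legal
(2,4): flips 1 -> legal
(2,5): flips 2 -> legal
(2,6): flips 1 -> legal
(3,6): flips 2 -> legal
(4,6): no bracket -> illegal
B mobility = 5
-- W to move --
(1,1): no bracket -> illegal
(1,2): no bracket -> illegal
(1,3): no bracket -> illegal
(2,1): no bracket -> illegal
(2,3): no bracket -> illegal
(2,4): no bracket -> illegal
(3,1): no bracket -> illegal
(3,2): flips 1 -> legal
(3,6): no bracket -> illegal
(4,2): no bracket -> illegal
(4,6): no bracket -> illegal
(5,2): flips 1 -> legal
(5,3): flips 1 -> legal
(5,4): flips 1 -> legal
(5,6): flips 1 -> legal
(6,4): no bracket -> illegal
(6,6): no bracket -> illegal
(7,4): no bracket -> illegal
(7,5): flips 3 -> legal
(7,6): no bracket -> illegal
W mobility = 6

Answer: B=5 W=6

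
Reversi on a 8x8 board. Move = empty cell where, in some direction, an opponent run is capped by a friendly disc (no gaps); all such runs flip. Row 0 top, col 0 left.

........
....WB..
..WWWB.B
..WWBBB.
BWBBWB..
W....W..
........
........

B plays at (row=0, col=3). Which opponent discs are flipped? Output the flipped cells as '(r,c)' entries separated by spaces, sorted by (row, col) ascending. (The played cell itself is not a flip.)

Dir NW: edge -> no flip
Dir N: edge -> no flip
Dir NE: edge -> no flip
Dir W: first cell '.' (not opp) -> no flip
Dir E: first cell '.' (not opp) -> no flip
Dir SW: first cell '.' (not opp) -> no flip
Dir S: first cell '.' (not opp) -> no flip
Dir SE: opp run (1,4) capped by B -> flip

Answer: (1,4)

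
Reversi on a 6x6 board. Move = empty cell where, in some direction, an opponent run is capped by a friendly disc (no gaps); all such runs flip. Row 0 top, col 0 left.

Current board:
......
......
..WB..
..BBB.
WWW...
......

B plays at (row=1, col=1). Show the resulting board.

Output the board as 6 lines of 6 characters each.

Answer: ......
.B....
..BB..
..BBB.
WWW...
......

Derivation:
Place B at (1,1); scan 8 dirs for brackets.
Dir NW: first cell '.' (not opp) -> no flip
Dir N: first cell '.' (not opp) -> no flip
Dir NE: first cell '.' (not opp) -> no flip
Dir W: first cell '.' (not opp) -> no flip
Dir E: first cell '.' (not opp) -> no flip
Dir SW: first cell '.' (not opp) -> no flip
Dir S: first cell '.' (not opp) -> no flip
Dir SE: opp run (2,2) capped by B -> flip
All flips: (2,2)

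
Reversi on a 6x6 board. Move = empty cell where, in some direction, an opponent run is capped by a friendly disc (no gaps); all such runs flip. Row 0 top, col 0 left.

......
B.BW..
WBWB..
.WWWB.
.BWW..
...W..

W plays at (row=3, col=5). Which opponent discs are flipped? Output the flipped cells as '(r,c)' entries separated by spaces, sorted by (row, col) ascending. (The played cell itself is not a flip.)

Answer: (3,4)

Derivation:
Dir NW: first cell '.' (not opp) -> no flip
Dir N: first cell '.' (not opp) -> no flip
Dir NE: edge -> no flip
Dir W: opp run (3,4) capped by W -> flip
Dir E: edge -> no flip
Dir SW: first cell '.' (not opp) -> no flip
Dir S: first cell '.' (not opp) -> no flip
Dir SE: edge -> no flip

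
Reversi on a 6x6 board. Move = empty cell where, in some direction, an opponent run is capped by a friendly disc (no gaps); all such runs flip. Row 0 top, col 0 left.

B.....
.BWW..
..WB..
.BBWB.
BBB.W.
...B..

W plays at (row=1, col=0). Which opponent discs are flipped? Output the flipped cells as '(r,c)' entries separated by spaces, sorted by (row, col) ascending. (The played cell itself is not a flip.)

Dir NW: edge -> no flip
Dir N: opp run (0,0), next=edge -> no flip
Dir NE: first cell '.' (not opp) -> no flip
Dir W: edge -> no flip
Dir E: opp run (1,1) capped by W -> flip
Dir SW: edge -> no flip
Dir S: first cell '.' (not opp) -> no flip
Dir SE: first cell '.' (not opp) -> no flip

Answer: (1,1)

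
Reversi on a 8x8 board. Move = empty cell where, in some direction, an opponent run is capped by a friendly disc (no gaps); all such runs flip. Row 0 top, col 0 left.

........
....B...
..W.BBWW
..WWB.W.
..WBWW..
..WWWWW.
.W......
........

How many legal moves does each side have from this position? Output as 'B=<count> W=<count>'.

Answer: B=12 W=6

Derivation:
-- B to move --
(1,1): no bracket -> illegal
(1,2): no bracket -> illegal
(1,3): no bracket -> illegal
(1,5): no bracket -> illegal
(1,6): no bracket -> illegal
(1,7): no bracket -> illegal
(2,1): flips 1 -> legal
(2,3): flips 1 -> legal
(3,1): flips 2 -> legal
(3,5): no bracket -> illegal
(3,7): no bracket -> illegal
(4,1): flips 1 -> legal
(4,6): flips 2 -> legal
(4,7): flips 1 -> legal
(5,0): no bracket -> illegal
(5,1): flips 2 -> legal
(5,7): no bracket -> illegal
(6,0): no bracket -> illegal
(6,2): no bracket -> illegal
(6,3): flips 1 -> legal
(6,4): flips 2 -> legal
(6,5): flips 1 -> legal
(6,6): no bracket -> illegal
(6,7): flips 2 -> legal
(7,0): flips 2 -> legal
(7,1): no bracket -> illegal
(7,2): no bracket -> illegal
B mobility = 12
-- W to move --
(0,3): flips 2 -> legal
(0,4): flips 3 -> legal
(0,5): no bracket -> illegal
(1,3): no bracket -> illegal
(1,5): flips 1 -> legal
(1,6): flips 3 -> legal
(2,3): flips 3 -> legal
(3,5): flips 1 -> legal
W mobility = 6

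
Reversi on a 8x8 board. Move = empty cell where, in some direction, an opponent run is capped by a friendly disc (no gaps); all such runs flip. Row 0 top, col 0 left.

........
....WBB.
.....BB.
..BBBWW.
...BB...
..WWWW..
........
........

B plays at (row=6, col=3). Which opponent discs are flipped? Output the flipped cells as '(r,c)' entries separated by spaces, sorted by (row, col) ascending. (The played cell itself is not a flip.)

Dir NW: opp run (5,2), next='.' -> no flip
Dir N: opp run (5,3) capped by B -> flip
Dir NE: opp run (5,4), next='.' -> no flip
Dir W: first cell '.' (not opp) -> no flip
Dir E: first cell '.' (not opp) -> no flip
Dir SW: first cell '.' (not opp) -> no flip
Dir S: first cell '.' (not opp) -> no flip
Dir SE: first cell '.' (not opp) -> no flip

Answer: (5,3)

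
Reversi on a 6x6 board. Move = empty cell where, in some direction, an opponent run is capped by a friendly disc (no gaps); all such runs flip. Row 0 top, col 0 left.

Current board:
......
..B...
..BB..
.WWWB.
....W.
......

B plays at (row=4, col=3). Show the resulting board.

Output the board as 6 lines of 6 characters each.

Place B at (4,3); scan 8 dirs for brackets.
Dir NW: opp run (3,2), next='.' -> no flip
Dir N: opp run (3,3) capped by B -> flip
Dir NE: first cell 'B' (not opp) -> no flip
Dir W: first cell '.' (not opp) -> no flip
Dir E: opp run (4,4), next='.' -> no flip
Dir SW: first cell '.' (not opp) -> no flip
Dir S: first cell '.' (not opp) -> no flip
Dir SE: first cell '.' (not opp) -> no flip
All flips: (3,3)

Answer: ......
..B...
..BB..
.WWBB.
...BW.
......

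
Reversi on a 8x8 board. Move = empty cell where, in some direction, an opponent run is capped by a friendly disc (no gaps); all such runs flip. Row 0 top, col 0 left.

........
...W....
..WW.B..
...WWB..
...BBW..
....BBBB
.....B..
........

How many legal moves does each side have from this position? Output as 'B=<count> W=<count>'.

Answer: B=7 W=11

Derivation:
-- B to move --
(0,2): no bracket -> illegal
(0,3): flips 3 -> legal
(0,4): no bracket -> illegal
(1,1): flips 2 -> legal
(1,2): flips 3 -> legal
(1,4): no bracket -> illegal
(2,1): no bracket -> illegal
(2,4): flips 1 -> legal
(3,1): no bracket -> illegal
(3,2): flips 2 -> legal
(3,6): flips 1 -> legal
(4,2): no bracket -> illegal
(4,6): flips 1 -> legal
B mobility = 7
-- W to move --
(1,4): no bracket -> illegal
(1,5): flips 2 -> legal
(1,6): flips 1 -> legal
(2,4): no bracket -> illegal
(2,6): no bracket -> illegal
(3,2): no bracket -> illegal
(3,6): flips 1 -> legal
(4,2): flips 2 -> legal
(4,6): no bracket -> illegal
(4,7): no bracket -> illegal
(5,2): flips 1 -> legal
(5,3): flips 1 -> legal
(6,3): flips 1 -> legal
(6,4): flips 2 -> legal
(6,6): flips 2 -> legal
(6,7): flips 1 -> legal
(7,4): no bracket -> illegal
(7,5): flips 2 -> legal
(7,6): no bracket -> illegal
W mobility = 11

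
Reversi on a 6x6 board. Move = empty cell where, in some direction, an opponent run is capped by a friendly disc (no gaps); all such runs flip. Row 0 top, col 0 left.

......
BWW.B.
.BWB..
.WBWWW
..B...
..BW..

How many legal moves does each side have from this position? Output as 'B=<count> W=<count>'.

Answer: B=11 W=5

Derivation:
-- B to move --
(0,0): no bracket -> illegal
(0,1): flips 2 -> legal
(0,2): flips 2 -> legal
(0,3): flips 1 -> legal
(1,3): flips 2 -> legal
(2,0): flips 1 -> legal
(2,4): flips 1 -> legal
(2,5): no bracket -> illegal
(3,0): flips 1 -> legal
(4,0): no bracket -> illegal
(4,1): flips 1 -> legal
(4,3): flips 1 -> legal
(4,4): no bracket -> illegal
(4,5): flips 1 -> legal
(5,4): flips 1 -> legal
B mobility = 11
-- W to move --
(0,0): no bracket -> illegal
(0,1): no bracket -> illegal
(0,3): no bracket -> illegal
(0,4): no bracket -> illegal
(0,5): no bracket -> illegal
(1,3): flips 1 -> legal
(1,5): no bracket -> illegal
(2,0): flips 1 -> legal
(2,4): flips 1 -> legal
(2,5): no bracket -> illegal
(3,0): flips 1 -> legal
(4,1): no bracket -> illegal
(4,3): no bracket -> illegal
(5,1): flips 2 -> legal
W mobility = 5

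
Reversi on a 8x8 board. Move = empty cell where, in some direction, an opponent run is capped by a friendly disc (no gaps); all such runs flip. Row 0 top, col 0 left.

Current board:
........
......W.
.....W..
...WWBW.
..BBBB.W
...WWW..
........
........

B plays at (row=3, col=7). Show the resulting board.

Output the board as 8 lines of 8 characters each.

Answer: ........
......W.
.....W..
...WWBBB
..BBBB.W
...WWW..
........
........

Derivation:
Place B at (3,7); scan 8 dirs for brackets.
Dir NW: first cell '.' (not opp) -> no flip
Dir N: first cell '.' (not opp) -> no flip
Dir NE: edge -> no flip
Dir W: opp run (3,6) capped by B -> flip
Dir E: edge -> no flip
Dir SW: first cell '.' (not opp) -> no flip
Dir S: opp run (4,7), next='.' -> no flip
Dir SE: edge -> no flip
All flips: (3,6)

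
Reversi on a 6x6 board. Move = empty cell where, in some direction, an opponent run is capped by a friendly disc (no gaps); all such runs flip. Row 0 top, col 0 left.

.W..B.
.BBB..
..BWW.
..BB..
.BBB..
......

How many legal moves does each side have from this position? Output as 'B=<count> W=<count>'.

Answer: B=5 W=6

Derivation:
-- B to move --
(0,0): no bracket -> illegal
(0,2): no bracket -> illegal
(1,0): no bracket -> illegal
(1,4): flips 1 -> legal
(1,5): flips 1 -> legal
(2,5): flips 2 -> legal
(3,4): flips 1 -> legal
(3,5): flips 1 -> legal
B mobility = 5
-- W to move --
(0,0): no bracket -> illegal
(0,2): flips 1 -> legal
(0,3): flips 1 -> legal
(0,5): no bracket -> illegal
(1,0): no bracket -> illegal
(1,4): no bracket -> illegal
(1,5): no bracket -> illegal
(2,0): no bracket -> illegal
(2,1): flips 2 -> legal
(3,0): no bracket -> illegal
(3,1): no bracket -> illegal
(3,4): no bracket -> illegal
(4,0): no bracket -> illegal
(4,4): no bracket -> illegal
(5,0): flips 2 -> legal
(5,1): flips 2 -> legal
(5,2): no bracket -> illegal
(5,3): flips 2 -> legal
(5,4): no bracket -> illegal
W mobility = 6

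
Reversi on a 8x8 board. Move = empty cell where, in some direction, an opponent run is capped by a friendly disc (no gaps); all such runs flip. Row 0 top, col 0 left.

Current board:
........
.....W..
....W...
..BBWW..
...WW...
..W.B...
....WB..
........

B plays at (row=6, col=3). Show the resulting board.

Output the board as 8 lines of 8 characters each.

Answer: ........
.....W..
....W...
..BBWW..
...WW...
..W.B...
...BBB..
........

Derivation:
Place B at (6,3); scan 8 dirs for brackets.
Dir NW: opp run (5,2), next='.' -> no flip
Dir N: first cell '.' (not opp) -> no flip
Dir NE: first cell 'B' (not opp) -> no flip
Dir W: first cell '.' (not opp) -> no flip
Dir E: opp run (6,4) capped by B -> flip
Dir SW: first cell '.' (not opp) -> no flip
Dir S: first cell '.' (not opp) -> no flip
Dir SE: first cell '.' (not opp) -> no flip
All flips: (6,4)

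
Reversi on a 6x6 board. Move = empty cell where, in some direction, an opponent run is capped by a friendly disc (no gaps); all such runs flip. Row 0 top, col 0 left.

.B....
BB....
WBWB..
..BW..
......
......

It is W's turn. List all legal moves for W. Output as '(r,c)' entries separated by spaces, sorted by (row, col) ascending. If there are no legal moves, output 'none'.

(0,0): flips 2 -> legal
(0,2): flips 1 -> legal
(1,2): no bracket -> illegal
(1,3): flips 1 -> legal
(1,4): no bracket -> illegal
(2,4): flips 1 -> legal
(3,0): no bracket -> illegal
(3,1): flips 1 -> legal
(3,4): no bracket -> illegal
(4,1): no bracket -> illegal
(4,2): flips 1 -> legal
(4,3): no bracket -> illegal

Answer: (0,0) (0,2) (1,3) (2,4) (3,1) (4,2)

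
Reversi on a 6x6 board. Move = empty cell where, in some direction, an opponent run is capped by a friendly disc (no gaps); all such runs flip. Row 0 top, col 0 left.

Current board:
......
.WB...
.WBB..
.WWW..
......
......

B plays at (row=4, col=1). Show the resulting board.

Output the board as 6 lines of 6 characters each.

Answer: ......
.WB...
.WBB..
.WBW..
.B....
......

Derivation:
Place B at (4,1); scan 8 dirs for brackets.
Dir NW: first cell '.' (not opp) -> no flip
Dir N: opp run (3,1) (2,1) (1,1), next='.' -> no flip
Dir NE: opp run (3,2) capped by B -> flip
Dir W: first cell '.' (not opp) -> no flip
Dir E: first cell '.' (not opp) -> no flip
Dir SW: first cell '.' (not opp) -> no flip
Dir S: first cell '.' (not opp) -> no flip
Dir SE: first cell '.' (not opp) -> no flip
All flips: (3,2)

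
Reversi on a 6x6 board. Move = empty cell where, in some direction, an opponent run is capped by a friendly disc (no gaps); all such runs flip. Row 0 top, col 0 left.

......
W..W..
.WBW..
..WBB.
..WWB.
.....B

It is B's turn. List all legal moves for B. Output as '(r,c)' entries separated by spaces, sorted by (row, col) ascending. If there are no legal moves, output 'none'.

(0,0): no bracket -> illegal
(0,1): no bracket -> illegal
(0,2): no bracket -> illegal
(0,3): flips 2 -> legal
(0,4): flips 1 -> legal
(1,1): no bracket -> illegal
(1,2): flips 1 -> legal
(1,4): no bracket -> illegal
(2,0): flips 1 -> legal
(2,4): flips 1 -> legal
(3,0): no bracket -> illegal
(3,1): flips 1 -> legal
(4,1): flips 2 -> legal
(5,1): flips 1 -> legal
(5,2): flips 3 -> legal
(5,3): flips 1 -> legal
(5,4): no bracket -> illegal

Answer: (0,3) (0,4) (1,2) (2,0) (2,4) (3,1) (4,1) (5,1) (5,2) (5,3)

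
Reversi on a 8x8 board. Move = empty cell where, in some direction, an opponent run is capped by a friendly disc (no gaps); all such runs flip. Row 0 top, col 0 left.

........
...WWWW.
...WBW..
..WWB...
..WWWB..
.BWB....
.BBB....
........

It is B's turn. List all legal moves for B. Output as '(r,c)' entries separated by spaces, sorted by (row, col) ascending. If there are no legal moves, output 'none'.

(0,2): flips 1 -> legal
(0,3): flips 4 -> legal
(0,4): flips 1 -> legal
(0,5): no bracket -> illegal
(0,6): flips 1 -> legal
(0,7): flips 2 -> legal
(1,2): flips 1 -> legal
(1,7): no bracket -> illegal
(2,1): no bracket -> illegal
(2,2): flips 4 -> legal
(2,6): flips 1 -> legal
(2,7): no bracket -> illegal
(3,1): flips 3 -> legal
(3,5): flips 1 -> legal
(3,6): no bracket -> illegal
(4,1): flips 4 -> legal
(5,4): flips 1 -> legal
(5,5): no bracket -> illegal

Answer: (0,2) (0,3) (0,4) (0,6) (0,7) (1,2) (2,2) (2,6) (3,1) (3,5) (4,1) (5,4)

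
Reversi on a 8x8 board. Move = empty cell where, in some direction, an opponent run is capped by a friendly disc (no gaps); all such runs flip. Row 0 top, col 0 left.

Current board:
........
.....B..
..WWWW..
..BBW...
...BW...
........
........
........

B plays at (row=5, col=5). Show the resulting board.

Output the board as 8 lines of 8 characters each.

Place B at (5,5); scan 8 dirs for brackets.
Dir NW: opp run (4,4) capped by B -> flip
Dir N: first cell '.' (not opp) -> no flip
Dir NE: first cell '.' (not opp) -> no flip
Dir W: first cell '.' (not opp) -> no flip
Dir E: first cell '.' (not opp) -> no flip
Dir SW: first cell '.' (not opp) -> no flip
Dir S: first cell '.' (not opp) -> no flip
Dir SE: first cell '.' (not opp) -> no flip
All flips: (4,4)

Answer: ........
.....B..
..WWWW..
..BBW...
...BB...
.....B..
........
........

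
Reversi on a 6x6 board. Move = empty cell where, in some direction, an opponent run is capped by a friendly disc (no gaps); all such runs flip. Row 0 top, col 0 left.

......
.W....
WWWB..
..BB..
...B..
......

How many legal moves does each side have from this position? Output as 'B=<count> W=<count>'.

-- B to move --
(0,0): flips 2 -> legal
(0,1): no bracket -> illegal
(0,2): no bracket -> illegal
(1,0): flips 1 -> legal
(1,2): flips 1 -> legal
(1,3): no bracket -> illegal
(3,0): no bracket -> illegal
(3,1): no bracket -> illegal
B mobility = 3
-- W to move --
(1,2): no bracket -> illegal
(1,3): no bracket -> illegal
(1,4): no bracket -> illegal
(2,4): flips 1 -> legal
(3,1): no bracket -> illegal
(3,4): no bracket -> illegal
(4,1): no bracket -> illegal
(4,2): flips 1 -> legal
(4,4): flips 1 -> legal
(5,2): no bracket -> illegal
(5,3): no bracket -> illegal
(5,4): flips 2 -> legal
W mobility = 4

Answer: B=3 W=4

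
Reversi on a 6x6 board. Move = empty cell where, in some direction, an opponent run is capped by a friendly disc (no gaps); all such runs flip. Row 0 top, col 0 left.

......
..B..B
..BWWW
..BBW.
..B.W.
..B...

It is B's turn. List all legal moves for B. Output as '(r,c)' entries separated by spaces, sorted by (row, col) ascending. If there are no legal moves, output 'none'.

(1,3): flips 1 -> legal
(1,4): flips 1 -> legal
(3,5): flips 2 -> legal
(4,3): no bracket -> illegal
(4,5): flips 2 -> legal
(5,3): no bracket -> illegal
(5,4): no bracket -> illegal
(5,5): flips 1 -> legal

Answer: (1,3) (1,4) (3,5) (4,5) (5,5)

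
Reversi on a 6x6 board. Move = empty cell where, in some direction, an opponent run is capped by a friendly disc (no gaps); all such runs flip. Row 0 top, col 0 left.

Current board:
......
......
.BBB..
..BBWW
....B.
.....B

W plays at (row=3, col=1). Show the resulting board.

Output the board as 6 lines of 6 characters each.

Place W at (3,1); scan 8 dirs for brackets.
Dir NW: first cell '.' (not opp) -> no flip
Dir N: opp run (2,1), next='.' -> no flip
Dir NE: opp run (2,2), next='.' -> no flip
Dir W: first cell '.' (not opp) -> no flip
Dir E: opp run (3,2) (3,3) capped by W -> flip
Dir SW: first cell '.' (not opp) -> no flip
Dir S: first cell '.' (not opp) -> no flip
Dir SE: first cell '.' (not opp) -> no flip
All flips: (3,2) (3,3)

Answer: ......
......
.BBB..
.WWWWW
....B.
.....B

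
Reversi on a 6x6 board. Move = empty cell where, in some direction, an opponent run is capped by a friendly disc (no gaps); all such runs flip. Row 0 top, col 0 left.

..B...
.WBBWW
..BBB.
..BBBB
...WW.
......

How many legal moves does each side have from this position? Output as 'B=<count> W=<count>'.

Answer: B=9 W=5

Derivation:
-- B to move --
(0,0): flips 1 -> legal
(0,1): no bracket -> illegal
(0,3): no bracket -> illegal
(0,4): flips 1 -> legal
(0,5): flips 1 -> legal
(1,0): flips 1 -> legal
(2,0): flips 1 -> legal
(2,1): no bracket -> illegal
(2,5): no bracket -> illegal
(4,2): no bracket -> illegal
(4,5): no bracket -> illegal
(5,2): flips 1 -> legal
(5,3): flips 2 -> legal
(5,4): flips 2 -> legal
(5,5): flips 1 -> legal
B mobility = 9
-- W to move --
(0,1): no bracket -> illegal
(0,3): flips 3 -> legal
(0,4): no bracket -> illegal
(2,1): flips 1 -> legal
(2,5): flips 1 -> legal
(3,1): no bracket -> illegal
(4,1): flips 2 -> legal
(4,2): flips 2 -> legal
(4,5): no bracket -> illegal
W mobility = 5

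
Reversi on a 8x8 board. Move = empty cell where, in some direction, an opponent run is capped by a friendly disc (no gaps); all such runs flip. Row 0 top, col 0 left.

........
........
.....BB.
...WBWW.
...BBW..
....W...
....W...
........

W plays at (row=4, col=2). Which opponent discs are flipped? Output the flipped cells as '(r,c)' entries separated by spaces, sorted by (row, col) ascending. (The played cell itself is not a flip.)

Answer: (4,3) (4,4)

Derivation:
Dir NW: first cell '.' (not opp) -> no flip
Dir N: first cell '.' (not opp) -> no flip
Dir NE: first cell 'W' (not opp) -> no flip
Dir W: first cell '.' (not opp) -> no flip
Dir E: opp run (4,3) (4,4) capped by W -> flip
Dir SW: first cell '.' (not opp) -> no flip
Dir S: first cell '.' (not opp) -> no flip
Dir SE: first cell '.' (not opp) -> no flip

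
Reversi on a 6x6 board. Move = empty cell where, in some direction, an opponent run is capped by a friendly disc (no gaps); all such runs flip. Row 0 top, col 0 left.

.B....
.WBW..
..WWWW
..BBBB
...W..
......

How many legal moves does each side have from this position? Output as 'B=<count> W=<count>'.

-- B to move --
(0,0): flips 2 -> legal
(0,2): flips 2 -> legal
(0,3): flips 2 -> legal
(0,4): no bracket -> illegal
(1,0): flips 1 -> legal
(1,4): flips 3 -> legal
(1,5): flips 2 -> legal
(2,0): no bracket -> illegal
(2,1): flips 1 -> legal
(3,1): no bracket -> illegal
(4,2): no bracket -> illegal
(4,4): no bracket -> illegal
(5,2): flips 1 -> legal
(5,3): flips 1 -> legal
(5,4): flips 1 -> legal
B mobility = 10
-- W to move --
(0,0): no bracket -> illegal
(0,2): flips 1 -> legal
(0,3): no bracket -> illegal
(1,0): no bracket -> illegal
(2,1): flips 1 -> legal
(3,1): no bracket -> illegal
(4,1): flips 1 -> legal
(4,2): flips 2 -> legal
(4,4): flips 2 -> legal
(4,5): flips 2 -> legal
W mobility = 6

Answer: B=10 W=6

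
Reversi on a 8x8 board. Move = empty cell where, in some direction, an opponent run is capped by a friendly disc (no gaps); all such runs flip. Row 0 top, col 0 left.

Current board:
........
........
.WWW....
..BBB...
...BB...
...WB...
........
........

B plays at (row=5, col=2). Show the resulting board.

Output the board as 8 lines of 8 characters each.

Answer: ........
........
.WWW....
..BBB...
...BB...
..BBB...
........
........

Derivation:
Place B at (5,2); scan 8 dirs for brackets.
Dir NW: first cell '.' (not opp) -> no flip
Dir N: first cell '.' (not opp) -> no flip
Dir NE: first cell 'B' (not opp) -> no flip
Dir W: first cell '.' (not opp) -> no flip
Dir E: opp run (5,3) capped by B -> flip
Dir SW: first cell '.' (not opp) -> no flip
Dir S: first cell '.' (not opp) -> no flip
Dir SE: first cell '.' (not opp) -> no flip
All flips: (5,3)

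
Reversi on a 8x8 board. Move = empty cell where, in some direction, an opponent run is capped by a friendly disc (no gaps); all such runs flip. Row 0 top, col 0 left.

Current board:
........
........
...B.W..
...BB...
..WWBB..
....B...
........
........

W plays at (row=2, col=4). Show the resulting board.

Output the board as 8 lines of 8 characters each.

Place W at (2,4); scan 8 dirs for brackets.
Dir NW: first cell '.' (not opp) -> no flip
Dir N: first cell '.' (not opp) -> no flip
Dir NE: first cell '.' (not opp) -> no flip
Dir W: opp run (2,3), next='.' -> no flip
Dir E: first cell 'W' (not opp) -> no flip
Dir SW: opp run (3,3) capped by W -> flip
Dir S: opp run (3,4) (4,4) (5,4), next='.' -> no flip
Dir SE: first cell '.' (not opp) -> no flip
All flips: (3,3)

Answer: ........
........
...BWW..
...WB...
..WWBB..
....B...
........
........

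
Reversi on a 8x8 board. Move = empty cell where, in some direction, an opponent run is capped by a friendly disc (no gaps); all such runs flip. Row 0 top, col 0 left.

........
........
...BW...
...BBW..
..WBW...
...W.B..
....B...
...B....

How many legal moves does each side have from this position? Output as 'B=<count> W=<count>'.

-- B to move --
(1,3): no bracket -> illegal
(1,4): flips 1 -> legal
(1,5): flips 1 -> legal
(2,5): flips 1 -> legal
(2,6): no bracket -> illegal
(3,1): flips 2 -> legal
(3,2): no bracket -> illegal
(3,6): flips 1 -> legal
(4,1): flips 1 -> legal
(4,5): flips 1 -> legal
(4,6): no bracket -> illegal
(5,1): flips 1 -> legal
(5,2): no bracket -> illegal
(5,4): flips 1 -> legal
(6,2): no bracket -> illegal
(6,3): flips 1 -> legal
B mobility = 10
-- W to move --
(1,2): no bracket -> illegal
(1,3): flips 3 -> legal
(1,4): no bracket -> illegal
(2,2): flips 2 -> legal
(2,5): no bracket -> illegal
(3,2): flips 2 -> legal
(4,5): no bracket -> illegal
(4,6): no bracket -> illegal
(5,2): no bracket -> illegal
(5,4): no bracket -> illegal
(5,6): no bracket -> illegal
(6,2): no bracket -> illegal
(6,3): no bracket -> illegal
(6,5): no bracket -> illegal
(6,6): flips 1 -> legal
(7,2): no bracket -> illegal
(7,4): no bracket -> illegal
(7,5): flips 1 -> legal
W mobility = 5

Answer: B=10 W=5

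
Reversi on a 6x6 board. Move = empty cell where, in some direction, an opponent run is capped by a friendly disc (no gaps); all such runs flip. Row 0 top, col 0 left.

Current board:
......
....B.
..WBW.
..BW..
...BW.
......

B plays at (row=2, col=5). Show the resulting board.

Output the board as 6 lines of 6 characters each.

Place B at (2,5); scan 8 dirs for brackets.
Dir NW: first cell 'B' (not opp) -> no flip
Dir N: first cell '.' (not opp) -> no flip
Dir NE: edge -> no flip
Dir W: opp run (2,4) capped by B -> flip
Dir E: edge -> no flip
Dir SW: first cell '.' (not opp) -> no flip
Dir S: first cell '.' (not opp) -> no flip
Dir SE: edge -> no flip
All flips: (2,4)

Answer: ......
....B.
..WBBB
..BW..
...BW.
......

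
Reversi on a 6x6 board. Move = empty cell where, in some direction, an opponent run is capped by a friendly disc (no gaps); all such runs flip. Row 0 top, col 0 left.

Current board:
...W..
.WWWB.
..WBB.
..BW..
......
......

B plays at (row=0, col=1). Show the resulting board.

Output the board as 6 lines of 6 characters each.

Answer: .B.W..
.WBWB.
..WBB.
..BW..
......
......

Derivation:
Place B at (0,1); scan 8 dirs for brackets.
Dir NW: edge -> no flip
Dir N: edge -> no flip
Dir NE: edge -> no flip
Dir W: first cell '.' (not opp) -> no flip
Dir E: first cell '.' (not opp) -> no flip
Dir SW: first cell '.' (not opp) -> no flip
Dir S: opp run (1,1), next='.' -> no flip
Dir SE: opp run (1,2) capped by B -> flip
All flips: (1,2)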